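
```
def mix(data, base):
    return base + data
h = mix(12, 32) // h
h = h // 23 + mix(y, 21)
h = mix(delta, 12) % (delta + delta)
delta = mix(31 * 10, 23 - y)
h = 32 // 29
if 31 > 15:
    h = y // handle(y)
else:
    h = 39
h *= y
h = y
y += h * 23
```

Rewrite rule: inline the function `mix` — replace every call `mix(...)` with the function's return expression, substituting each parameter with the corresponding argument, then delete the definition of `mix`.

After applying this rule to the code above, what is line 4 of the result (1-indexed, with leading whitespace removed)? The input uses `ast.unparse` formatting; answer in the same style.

Transformed code:
h = (32 + 12) // h
h = h // 23 + (21 + y)
h = (12 + delta) % (delta + delta)
delta = 23 - y + 31 * 10
h = 32 // 29
if 31 > 15:
    h = y // handle(y)
else:
    h = 39
h *= y
h = y
y += h * 23

delta = 23 - y + 31 * 10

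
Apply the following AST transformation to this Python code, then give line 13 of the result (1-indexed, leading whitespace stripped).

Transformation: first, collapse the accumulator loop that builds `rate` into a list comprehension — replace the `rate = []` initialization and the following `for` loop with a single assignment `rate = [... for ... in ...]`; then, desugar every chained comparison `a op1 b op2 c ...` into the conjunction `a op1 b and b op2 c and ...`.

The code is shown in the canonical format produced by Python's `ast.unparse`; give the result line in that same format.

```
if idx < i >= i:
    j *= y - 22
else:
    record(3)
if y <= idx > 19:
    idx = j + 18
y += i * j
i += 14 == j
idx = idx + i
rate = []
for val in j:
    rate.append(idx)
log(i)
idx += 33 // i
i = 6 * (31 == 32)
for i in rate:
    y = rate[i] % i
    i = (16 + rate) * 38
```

i = 6 * (31 == 32)

Transformed code:
if idx < i and i >= i:
    j *= y - 22
else:
    record(3)
if y <= idx and idx > 19:
    idx = j + 18
y += i * j
i += 14 == j
idx = idx + i
rate = [idx for val in j]
log(i)
idx += 33 // i
i = 6 * (31 == 32)
for i in rate:
    y = rate[i] % i
    i = (16 + rate) * 38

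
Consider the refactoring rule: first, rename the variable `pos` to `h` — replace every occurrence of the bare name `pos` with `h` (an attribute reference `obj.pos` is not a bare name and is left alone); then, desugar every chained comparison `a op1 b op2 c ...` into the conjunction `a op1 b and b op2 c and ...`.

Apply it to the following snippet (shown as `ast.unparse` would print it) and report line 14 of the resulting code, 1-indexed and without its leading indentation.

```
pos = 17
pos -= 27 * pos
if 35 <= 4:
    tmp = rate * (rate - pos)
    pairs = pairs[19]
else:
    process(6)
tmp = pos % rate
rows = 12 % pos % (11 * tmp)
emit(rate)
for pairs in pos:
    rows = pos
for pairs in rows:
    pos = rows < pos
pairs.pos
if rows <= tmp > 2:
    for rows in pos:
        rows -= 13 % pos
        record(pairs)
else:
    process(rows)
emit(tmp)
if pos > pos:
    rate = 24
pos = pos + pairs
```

Transformed code:
h = 17
h -= 27 * h
if 35 <= 4:
    tmp = rate * (rate - h)
    pairs = pairs[19]
else:
    process(6)
tmp = h % rate
rows = 12 % h % (11 * tmp)
emit(rate)
for pairs in h:
    rows = h
for pairs in rows:
    h = rows < h
pairs.pos
if rows <= tmp and tmp > 2:
    for rows in h:
        rows -= 13 % h
        record(pairs)
else:
    process(rows)
emit(tmp)
if h > h:
    rate = 24
h = h + pairs

h = rows < h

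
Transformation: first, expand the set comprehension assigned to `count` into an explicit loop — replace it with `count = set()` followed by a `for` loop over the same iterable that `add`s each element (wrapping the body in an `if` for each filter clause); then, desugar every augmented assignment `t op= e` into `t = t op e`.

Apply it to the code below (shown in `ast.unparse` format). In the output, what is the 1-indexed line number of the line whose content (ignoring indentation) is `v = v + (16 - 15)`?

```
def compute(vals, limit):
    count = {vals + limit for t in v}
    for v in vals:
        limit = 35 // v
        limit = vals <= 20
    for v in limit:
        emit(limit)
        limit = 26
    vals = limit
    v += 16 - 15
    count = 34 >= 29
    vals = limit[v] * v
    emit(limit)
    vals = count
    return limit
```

Transformed code:
def compute(vals, limit):
    count = set()
    for t in v:
        count.add(vals + limit)
    for v in vals:
        limit = 35 // v
        limit = vals <= 20
    for v in limit:
        emit(limit)
        limit = 26
    vals = limit
    v = v + (16 - 15)
    count = 34 >= 29
    vals = limit[v] * v
    emit(limit)
    vals = count
    return limit

12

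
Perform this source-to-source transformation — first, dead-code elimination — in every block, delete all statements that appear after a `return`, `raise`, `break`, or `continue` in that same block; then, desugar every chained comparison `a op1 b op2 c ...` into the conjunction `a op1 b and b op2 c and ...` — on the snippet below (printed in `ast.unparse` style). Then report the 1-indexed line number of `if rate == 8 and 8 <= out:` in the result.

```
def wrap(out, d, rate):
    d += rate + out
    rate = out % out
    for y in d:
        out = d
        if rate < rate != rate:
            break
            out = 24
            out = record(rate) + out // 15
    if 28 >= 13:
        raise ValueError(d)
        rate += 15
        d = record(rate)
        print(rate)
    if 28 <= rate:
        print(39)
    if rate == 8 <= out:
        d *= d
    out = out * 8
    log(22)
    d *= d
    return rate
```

Transformed code:
def wrap(out, d, rate):
    d += rate + out
    rate = out % out
    for y in d:
        out = d
        if rate < rate and rate != rate:
            break
    if 28 >= 13:
        raise ValueError(d)
    if 28 <= rate:
        print(39)
    if rate == 8 and 8 <= out:
        d *= d
    out = out * 8
    log(22)
    d *= d
    return rate

12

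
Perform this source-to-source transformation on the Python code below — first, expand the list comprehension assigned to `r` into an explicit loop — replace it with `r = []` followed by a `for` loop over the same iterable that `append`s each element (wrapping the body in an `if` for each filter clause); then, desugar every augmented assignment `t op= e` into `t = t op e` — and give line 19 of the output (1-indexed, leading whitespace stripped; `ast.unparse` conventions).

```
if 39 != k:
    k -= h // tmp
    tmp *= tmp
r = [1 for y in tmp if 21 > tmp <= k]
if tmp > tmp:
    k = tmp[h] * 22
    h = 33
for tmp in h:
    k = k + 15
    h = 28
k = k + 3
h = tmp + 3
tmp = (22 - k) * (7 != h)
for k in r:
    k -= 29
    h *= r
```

Transformed code:
if 39 != k:
    k = k - h // tmp
    tmp = tmp * tmp
r = []
for y in tmp:
    if 21 > tmp <= k:
        r.append(1)
if tmp > tmp:
    k = tmp[h] * 22
    h = 33
for tmp in h:
    k = k + 15
    h = 28
k = k + 3
h = tmp + 3
tmp = (22 - k) * (7 != h)
for k in r:
    k = k - 29
    h = h * r

h = h * r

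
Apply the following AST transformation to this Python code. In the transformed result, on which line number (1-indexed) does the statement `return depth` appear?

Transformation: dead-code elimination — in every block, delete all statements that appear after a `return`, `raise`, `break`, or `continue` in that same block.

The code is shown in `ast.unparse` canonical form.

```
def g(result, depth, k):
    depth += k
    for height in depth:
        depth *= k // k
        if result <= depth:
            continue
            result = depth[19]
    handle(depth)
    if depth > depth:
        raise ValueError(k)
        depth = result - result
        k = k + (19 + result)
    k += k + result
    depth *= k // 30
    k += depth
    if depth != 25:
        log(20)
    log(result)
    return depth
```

Transformed code:
def g(result, depth, k):
    depth += k
    for height in depth:
        depth *= k // k
        if result <= depth:
            continue
    handle(depth)
    if depth > depth:
        raise ValueError(k)
    k += k + result
    depth *= k // 30
    k += depth
    if depth != 25:
        log(20)
    log(result)
    return depth

16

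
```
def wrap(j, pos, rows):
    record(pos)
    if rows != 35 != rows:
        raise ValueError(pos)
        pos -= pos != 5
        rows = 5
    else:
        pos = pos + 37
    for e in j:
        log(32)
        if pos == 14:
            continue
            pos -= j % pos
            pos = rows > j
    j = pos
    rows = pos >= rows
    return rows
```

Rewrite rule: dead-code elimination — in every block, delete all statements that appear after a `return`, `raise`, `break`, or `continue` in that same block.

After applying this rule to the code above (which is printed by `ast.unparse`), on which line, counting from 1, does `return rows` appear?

13

Transformed code:
def wrap(j, pos, rows):
    record(pos)
    if rows != 35 != rows:
        raise ValueError(pos)
    else:
        pos = pos + 37
    for e in j:
        log(32)
        if pos == 14:
            continue
    j = pos
    rows = pos >= rows
    return rows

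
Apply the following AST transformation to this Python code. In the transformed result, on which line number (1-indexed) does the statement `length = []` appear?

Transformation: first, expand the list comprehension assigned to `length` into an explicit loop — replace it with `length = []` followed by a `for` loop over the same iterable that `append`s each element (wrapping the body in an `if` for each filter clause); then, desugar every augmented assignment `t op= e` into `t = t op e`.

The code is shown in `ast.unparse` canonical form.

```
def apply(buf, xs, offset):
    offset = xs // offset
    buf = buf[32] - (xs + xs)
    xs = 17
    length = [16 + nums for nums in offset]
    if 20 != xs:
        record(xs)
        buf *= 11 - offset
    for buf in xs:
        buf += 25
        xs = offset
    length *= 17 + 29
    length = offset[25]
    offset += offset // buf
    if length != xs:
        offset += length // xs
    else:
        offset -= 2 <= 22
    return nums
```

5

Transformed code:
def apply(buf, xs, offset):
    offset = xs // offset
    buf = buf[32] - (xs + xs)
    xs = 17
    length = []
    for nums in offset:
        length.append(16 + nums)
    if 20 != xs:
        record(xs)
        buf = buf * (11 - offset)
    for buf in xs:
        buf = buf + 25
        xs = offset
    length = length * (17 + 29)
    length = offset[25]
    offset = offset + offset // buf
    if length != xs:
        offset = offset + length // xs
    else:
        offset = offset - (2 <= 22)
    return nums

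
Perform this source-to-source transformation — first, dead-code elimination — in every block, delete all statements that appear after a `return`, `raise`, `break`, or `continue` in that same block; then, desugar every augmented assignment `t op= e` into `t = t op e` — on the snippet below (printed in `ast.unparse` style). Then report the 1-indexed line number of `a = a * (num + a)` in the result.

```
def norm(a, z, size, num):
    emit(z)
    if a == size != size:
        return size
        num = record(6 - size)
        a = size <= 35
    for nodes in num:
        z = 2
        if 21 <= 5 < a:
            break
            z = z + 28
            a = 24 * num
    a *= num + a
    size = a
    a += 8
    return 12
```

9

Transformed code:
def norm(a, z, size, num):
    emit(z)
    if a == size != size:
        return size
    for nodes in num:
        z = 2
        if 21 <= 5 < a:
            break
    a = a * (num + a)
    size = a
    a = a + 8
    return 12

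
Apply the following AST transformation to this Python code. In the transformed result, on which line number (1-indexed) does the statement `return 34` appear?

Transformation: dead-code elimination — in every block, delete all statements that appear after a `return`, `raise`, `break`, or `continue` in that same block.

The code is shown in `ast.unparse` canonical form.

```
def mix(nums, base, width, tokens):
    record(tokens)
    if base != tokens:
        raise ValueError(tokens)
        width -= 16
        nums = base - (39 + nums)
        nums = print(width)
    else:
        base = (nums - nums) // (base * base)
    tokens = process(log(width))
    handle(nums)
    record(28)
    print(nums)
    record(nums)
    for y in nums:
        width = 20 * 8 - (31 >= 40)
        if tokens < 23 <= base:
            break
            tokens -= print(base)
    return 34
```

Transformed code:
def mix(nums, base, width, tokens):
    record(tokens)
    if base != tokens:
        raise ValueError(tokens)
    else:
        base = (nums - nums) // (base * base)
    tokens = process(log(width))
    handle(nums)
    record(28)
    print(nums)
    record(nums)
    for y in nums:
        width = 20 * 8 - (31 >= 40)
        if tokens < 23 <= base:
            break
    return 34

16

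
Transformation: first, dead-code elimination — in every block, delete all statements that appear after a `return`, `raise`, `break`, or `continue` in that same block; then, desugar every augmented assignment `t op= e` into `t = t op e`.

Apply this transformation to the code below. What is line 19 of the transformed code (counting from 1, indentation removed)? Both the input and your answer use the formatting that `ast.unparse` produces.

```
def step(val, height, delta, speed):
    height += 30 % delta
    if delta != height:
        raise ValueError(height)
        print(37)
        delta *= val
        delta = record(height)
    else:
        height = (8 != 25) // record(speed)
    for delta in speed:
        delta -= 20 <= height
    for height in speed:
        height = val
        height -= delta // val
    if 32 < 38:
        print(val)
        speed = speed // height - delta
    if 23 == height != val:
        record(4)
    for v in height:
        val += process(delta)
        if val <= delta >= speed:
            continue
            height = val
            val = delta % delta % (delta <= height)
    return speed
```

if val <= delta >= speed:

Transformed code:
def step(val, height, delta, speed):
    height = height + 30 % delta
    if delta != height:
        raise ValueError(height)
    else:
        height = (8 != 25) // record(speed)
    for delta in speed:
        delta = delta - (20 <= height)
    for height in speed:
        height = val
        height = height - delta // val
    if 32 < 38:
        print(val)
        speed = speed // height - delta
    if 23 == height != val:
        record(4)
    for v in height:
        val = val + process(delta)
        if val <= delta >= speed:
            continue
    return speed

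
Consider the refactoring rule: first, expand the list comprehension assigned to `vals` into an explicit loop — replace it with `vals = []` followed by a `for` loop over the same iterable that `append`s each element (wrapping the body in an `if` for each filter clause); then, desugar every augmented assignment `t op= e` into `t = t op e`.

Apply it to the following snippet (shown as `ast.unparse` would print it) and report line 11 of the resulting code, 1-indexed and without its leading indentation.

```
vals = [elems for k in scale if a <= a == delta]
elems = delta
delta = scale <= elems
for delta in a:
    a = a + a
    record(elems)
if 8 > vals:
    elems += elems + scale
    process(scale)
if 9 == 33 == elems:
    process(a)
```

elems = elems + (elems + scale)

Transformed code:
vals = []
for k in scale:
    if a <= a == delta:
        vals.append(elems)
elems = delta
delta = scale <= elems
for delta in a:
    a = a + a
    record(elems)
if 8 > vals:
    elems = elems + (elems + scale)
    process(scale)
if 9 == 33 == elems:
    process(a)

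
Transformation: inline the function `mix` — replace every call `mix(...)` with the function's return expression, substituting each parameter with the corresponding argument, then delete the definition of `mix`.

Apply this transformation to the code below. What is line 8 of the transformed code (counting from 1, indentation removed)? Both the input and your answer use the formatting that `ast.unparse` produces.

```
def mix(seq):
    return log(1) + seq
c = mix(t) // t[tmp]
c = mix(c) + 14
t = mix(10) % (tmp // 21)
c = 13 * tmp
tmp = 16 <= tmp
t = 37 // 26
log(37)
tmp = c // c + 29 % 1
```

Transformed code:
c = (log(1) + t) // t[tmp]
c = log(1) + c + 14
t = (log(1) + 10) % (tmp // 21)
c = 13 * tmp
tmp = 16 <= tmp
t = 37 // 26
log(37)
tmp = c // c + 29 % 1

tmp = c // c + 29 % 1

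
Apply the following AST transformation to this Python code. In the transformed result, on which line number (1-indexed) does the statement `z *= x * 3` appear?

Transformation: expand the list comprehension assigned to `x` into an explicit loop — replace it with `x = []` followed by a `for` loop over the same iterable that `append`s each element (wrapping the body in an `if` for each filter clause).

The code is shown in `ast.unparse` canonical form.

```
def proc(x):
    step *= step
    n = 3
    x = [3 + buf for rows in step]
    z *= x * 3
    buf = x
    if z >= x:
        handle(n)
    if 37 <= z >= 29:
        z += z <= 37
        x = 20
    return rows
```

Transformed code:
def proc(x):
    step *= step
    n = 3
    x = []
    for rows in step:
        x.append(3 + buf)
    z *= x * 3
    buf = x
    if z >= x:
        handle(n)
    if 37 <= z >= 29:
        z += z <= 37
        x = 20
    return rows

7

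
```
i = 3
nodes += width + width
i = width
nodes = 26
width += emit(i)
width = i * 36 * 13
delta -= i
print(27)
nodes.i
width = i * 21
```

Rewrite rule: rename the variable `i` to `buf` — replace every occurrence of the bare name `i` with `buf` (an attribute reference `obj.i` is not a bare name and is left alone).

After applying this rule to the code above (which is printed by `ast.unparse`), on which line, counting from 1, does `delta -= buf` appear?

Transformed code:
buf = 3
nodes += width + width
buf = width
nodes = 26
width += emit(buf)
width = buf * 36 * 13
delta -= buf
print(27)
nodes.i
width = buf * 21

7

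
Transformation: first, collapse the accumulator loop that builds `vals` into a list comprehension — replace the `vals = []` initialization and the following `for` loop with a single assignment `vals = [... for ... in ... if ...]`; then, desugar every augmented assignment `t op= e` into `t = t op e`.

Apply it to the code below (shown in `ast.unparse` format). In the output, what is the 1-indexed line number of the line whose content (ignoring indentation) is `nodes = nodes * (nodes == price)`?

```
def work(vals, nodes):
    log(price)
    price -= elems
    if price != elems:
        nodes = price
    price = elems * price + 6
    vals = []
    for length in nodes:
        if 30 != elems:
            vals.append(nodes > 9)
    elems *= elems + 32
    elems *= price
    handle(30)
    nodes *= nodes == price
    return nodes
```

Transformed code:
def work(vals, nodes):
    log(price)
    price = price - elems
    if price != elems:
        nodes = price
    price = elems * price + 6
    vals = [nodes > 9 for length in nodes if 30 != elems]
    elems = elems * (elems + 32)
    elems = elems * price
    handle(30)
    nodes = nodes * (nodes == price)
    return nodes

11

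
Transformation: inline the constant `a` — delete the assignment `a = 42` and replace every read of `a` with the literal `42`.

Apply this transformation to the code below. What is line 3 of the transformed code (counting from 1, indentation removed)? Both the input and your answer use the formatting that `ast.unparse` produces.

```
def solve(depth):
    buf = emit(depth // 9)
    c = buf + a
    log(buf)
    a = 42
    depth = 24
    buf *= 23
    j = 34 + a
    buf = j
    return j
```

Transformed code:
def solve(depth):
    buf = emit(depth // 9)
    c = buf + 42
    log(buf)
    depth = 24
    buf *= 23
    j = 34 + 42
    buf = j
    return j

c = buf + 42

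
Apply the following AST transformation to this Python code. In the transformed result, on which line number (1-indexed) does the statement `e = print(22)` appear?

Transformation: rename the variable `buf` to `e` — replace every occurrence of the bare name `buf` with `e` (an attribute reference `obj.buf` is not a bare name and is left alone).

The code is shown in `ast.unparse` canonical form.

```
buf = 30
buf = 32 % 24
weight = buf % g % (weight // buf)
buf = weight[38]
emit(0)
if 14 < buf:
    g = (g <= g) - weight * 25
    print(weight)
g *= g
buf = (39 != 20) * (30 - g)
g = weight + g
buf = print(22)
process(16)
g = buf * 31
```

12

Transformed code:
e = 30
e = 32 % 24
weight = e % g % (weight // e)
e = weight[38]
emit(0)
if 14 < e:
    g = (g <= g) - weight * 25
    print(weight)
g *= g
e = (39 != 20) * (30 - g)
g = weight + g
e = print(22)
process(16)
g = e * 31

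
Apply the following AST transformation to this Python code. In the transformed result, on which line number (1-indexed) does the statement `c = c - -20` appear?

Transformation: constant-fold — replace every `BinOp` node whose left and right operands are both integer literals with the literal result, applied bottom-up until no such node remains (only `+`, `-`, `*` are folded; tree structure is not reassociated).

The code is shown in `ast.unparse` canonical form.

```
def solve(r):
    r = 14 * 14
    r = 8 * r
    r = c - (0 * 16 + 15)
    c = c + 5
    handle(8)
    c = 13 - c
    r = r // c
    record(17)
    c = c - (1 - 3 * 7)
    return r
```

10

Transformed code:
def solve(r):
    r = 196
    r = 8 * r
    r = c - 15
    c = c + 5
    handle(8)
    c = 13 - c
    r = r // c
    record(17)
    c = c - -20
    return r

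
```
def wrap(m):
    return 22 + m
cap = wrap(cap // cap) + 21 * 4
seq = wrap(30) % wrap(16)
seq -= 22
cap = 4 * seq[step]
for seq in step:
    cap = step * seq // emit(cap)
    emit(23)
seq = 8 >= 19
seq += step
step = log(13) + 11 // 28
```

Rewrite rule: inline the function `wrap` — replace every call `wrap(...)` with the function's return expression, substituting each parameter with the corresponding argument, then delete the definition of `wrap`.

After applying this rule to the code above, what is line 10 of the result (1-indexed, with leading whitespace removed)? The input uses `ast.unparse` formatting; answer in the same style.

step = log(13) + 11 // 28

Transformed code:
cap = 22 + cap // cap + 21 * 4
seq = (22 + 30) % (22 + 16)
seq -= 22
cap = 4 * seq[step]
for seq in step:
    cap = step * seq // emit(cap)
    emit(23)
seq = 8 >= 19
seq += step
step = log(13) + 11 // 28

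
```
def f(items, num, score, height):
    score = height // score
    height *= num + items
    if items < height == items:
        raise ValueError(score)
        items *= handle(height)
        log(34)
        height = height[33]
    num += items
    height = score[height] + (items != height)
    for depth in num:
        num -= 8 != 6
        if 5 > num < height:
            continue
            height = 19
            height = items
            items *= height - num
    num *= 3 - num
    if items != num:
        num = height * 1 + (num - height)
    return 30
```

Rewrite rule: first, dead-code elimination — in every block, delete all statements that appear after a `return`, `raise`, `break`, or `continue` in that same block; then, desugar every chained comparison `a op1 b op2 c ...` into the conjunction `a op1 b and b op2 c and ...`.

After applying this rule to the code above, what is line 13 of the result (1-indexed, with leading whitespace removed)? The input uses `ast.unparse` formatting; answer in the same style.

Transformed code:
def f(items, num, score, height):
    score = height // score
    height *= num + items
    if items < height and height == items:
        raise ValueError(score)
    num += items
    height = score[height] + (items != height)
    for depth in num:
        num -= 8 != 6
        if 5 > num and num < height:
            continue
    num *= 3 - num
    if items != num:
        num = height * 1 + (num - height)
    return 30

if items != num:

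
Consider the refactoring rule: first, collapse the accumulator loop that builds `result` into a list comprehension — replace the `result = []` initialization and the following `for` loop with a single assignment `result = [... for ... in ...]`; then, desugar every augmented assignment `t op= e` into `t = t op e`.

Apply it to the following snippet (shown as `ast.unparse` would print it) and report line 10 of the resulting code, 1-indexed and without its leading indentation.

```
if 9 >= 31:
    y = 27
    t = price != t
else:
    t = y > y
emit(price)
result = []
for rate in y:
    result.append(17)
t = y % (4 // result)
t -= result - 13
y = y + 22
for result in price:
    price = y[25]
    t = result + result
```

Transformed code:
if 9 >= 31:
    y = 27
    t = price != t
else:
    t = y > y
emit(price)
result = [17 for rate in y]
t = y % (4 // result)
t = t - (result - 13)
y = y + 22
for result in price:
    price = y[25]
    t = result + result

y = y + 22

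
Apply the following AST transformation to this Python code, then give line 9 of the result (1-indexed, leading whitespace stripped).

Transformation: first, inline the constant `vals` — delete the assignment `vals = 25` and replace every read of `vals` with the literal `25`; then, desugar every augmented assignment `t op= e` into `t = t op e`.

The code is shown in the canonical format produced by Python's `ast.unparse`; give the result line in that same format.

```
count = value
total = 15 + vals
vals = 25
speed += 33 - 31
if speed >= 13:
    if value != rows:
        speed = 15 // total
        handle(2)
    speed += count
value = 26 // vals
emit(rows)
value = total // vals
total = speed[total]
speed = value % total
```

value = 26 // 25

Transformed code:
count = value
total = 15 + 25
speed = speed + (33 - 31)
if speed >= 13:
    if value != rows:
        speed = 15 // total
        handle(2)
    speed = speed + count
value = 26 // 25
emit(rows)
value = total // 25
total = speed[total]
speed = value % total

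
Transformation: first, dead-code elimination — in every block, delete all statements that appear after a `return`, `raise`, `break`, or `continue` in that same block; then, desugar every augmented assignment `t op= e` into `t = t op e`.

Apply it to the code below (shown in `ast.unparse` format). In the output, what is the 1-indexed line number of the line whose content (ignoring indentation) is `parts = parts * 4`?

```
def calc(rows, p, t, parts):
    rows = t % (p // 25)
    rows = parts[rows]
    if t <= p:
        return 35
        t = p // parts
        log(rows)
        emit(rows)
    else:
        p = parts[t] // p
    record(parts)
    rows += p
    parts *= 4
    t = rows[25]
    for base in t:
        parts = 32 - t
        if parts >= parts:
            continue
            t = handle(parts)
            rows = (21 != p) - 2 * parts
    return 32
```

Transformed code:
def calc(rows, p, t, parts):
    rows = t % (p // 25)
    rows = parts[rows]
    if t <= p:
        return 35
    else:
        p = parts[t] // p
    record(parts)
    rows = rows + p
    parts = parts * 4
    t = rows[25]
    for base in t:
        parts = 32 - t
        if parts >= parts:
            continue
    return 32

10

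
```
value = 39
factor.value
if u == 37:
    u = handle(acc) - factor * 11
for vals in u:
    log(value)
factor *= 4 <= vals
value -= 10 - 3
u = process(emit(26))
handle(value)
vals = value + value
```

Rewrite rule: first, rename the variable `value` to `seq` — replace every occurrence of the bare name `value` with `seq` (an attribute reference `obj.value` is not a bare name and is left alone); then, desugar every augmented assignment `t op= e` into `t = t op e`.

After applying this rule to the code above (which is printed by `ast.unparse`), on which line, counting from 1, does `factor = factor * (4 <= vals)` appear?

Transformed code:
seq = 39
factor.value
if u == 37:
    u = handle(acc) - factor * 11
for vals in u:
    log(seq)
factor = factor * (4 <= vals)
seq = seq - (10 - 3)
u = process(emit(26))
handle(seq)
vals = seq + seq

7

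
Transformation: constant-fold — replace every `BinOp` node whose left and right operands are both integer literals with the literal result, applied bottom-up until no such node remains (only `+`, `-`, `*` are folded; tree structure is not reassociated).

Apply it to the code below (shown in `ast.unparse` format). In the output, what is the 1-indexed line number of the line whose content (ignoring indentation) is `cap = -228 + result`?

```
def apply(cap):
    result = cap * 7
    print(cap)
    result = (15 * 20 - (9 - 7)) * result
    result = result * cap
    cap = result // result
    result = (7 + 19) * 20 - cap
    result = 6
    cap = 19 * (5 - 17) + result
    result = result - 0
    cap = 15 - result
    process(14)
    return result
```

Transformed code:
def apply(cap):
    result = cap * 7
    print(cap)
    result = 298 * result
    result = result * cap
    cap = result // result
    result = 520 - cap
    result = 6
    cap = -228 + result
    result = result - 0
    cap = 15 - result
    process(14)
    return result

9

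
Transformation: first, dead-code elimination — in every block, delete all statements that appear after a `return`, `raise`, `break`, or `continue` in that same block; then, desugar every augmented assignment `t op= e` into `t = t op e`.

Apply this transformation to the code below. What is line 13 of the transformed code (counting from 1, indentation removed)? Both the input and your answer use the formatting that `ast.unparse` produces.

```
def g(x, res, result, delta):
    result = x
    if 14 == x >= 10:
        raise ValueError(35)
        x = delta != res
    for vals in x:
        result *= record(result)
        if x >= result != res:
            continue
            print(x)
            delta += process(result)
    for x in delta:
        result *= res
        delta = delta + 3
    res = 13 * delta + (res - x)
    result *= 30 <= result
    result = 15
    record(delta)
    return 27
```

result = result * (30 <= result)

Transformed code:
def g(x, res, result, delta):
    result = x
    if 14 == x >= 10:
        raise ValueError(35)
    for vals in x:
        result = result * record(result)
        if x >= result != res:
            continue
    for x in delta:
        result = result * res
        delta = delta + 3
    res = 13 * delta + (res - x)
    result = result * (30 <= result)
    result = 15
    record(delta)
    return 27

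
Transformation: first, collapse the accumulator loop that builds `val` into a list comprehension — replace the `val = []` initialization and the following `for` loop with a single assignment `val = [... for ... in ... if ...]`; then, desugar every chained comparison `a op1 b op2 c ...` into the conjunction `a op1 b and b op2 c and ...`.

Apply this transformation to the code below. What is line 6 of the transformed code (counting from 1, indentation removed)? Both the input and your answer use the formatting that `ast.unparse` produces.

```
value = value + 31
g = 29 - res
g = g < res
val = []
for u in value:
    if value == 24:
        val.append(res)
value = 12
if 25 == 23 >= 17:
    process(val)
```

if 25 == 23 and 23 >= 17:

Transformed code:
value = value + 31
g = 29 - res
g = g < res
val = [res for u in value if value == 24]
value = 12
if 25 == 23 and 23 >= 17:
    process(val)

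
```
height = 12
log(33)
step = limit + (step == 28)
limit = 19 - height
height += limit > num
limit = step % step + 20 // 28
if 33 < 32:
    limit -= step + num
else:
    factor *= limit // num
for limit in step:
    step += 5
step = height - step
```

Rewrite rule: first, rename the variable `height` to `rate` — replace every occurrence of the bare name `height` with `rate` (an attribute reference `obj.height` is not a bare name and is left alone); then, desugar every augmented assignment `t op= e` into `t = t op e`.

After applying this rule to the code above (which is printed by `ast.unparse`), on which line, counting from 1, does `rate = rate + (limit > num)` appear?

5

Transformed code:
rate = 12
log(33)
step = limit + (step == 28)
limit = 19 - rate
rate = rate + (limit > num)
limit = step % step + 20 // 28
if 33 < 32:
    limit = limit - (step + num)
else:
    factor = factor * (limit // num)
for limit in step:
    step = step + 5
step = rate - step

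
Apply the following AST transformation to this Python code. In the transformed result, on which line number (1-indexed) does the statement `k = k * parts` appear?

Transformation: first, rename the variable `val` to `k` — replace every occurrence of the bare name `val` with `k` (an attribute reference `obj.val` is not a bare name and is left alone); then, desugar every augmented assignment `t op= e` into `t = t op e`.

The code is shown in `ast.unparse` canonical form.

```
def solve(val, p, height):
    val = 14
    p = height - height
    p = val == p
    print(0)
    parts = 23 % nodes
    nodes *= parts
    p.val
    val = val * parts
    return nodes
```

Transformed code:
def solve(k, p, height):
    k = 14
    p = height - height
    p = k == p
    print(0)
    parts = 23 % nodes
    nodes = nodes * parts
    p.val
    k = k * parts
    return nodes

9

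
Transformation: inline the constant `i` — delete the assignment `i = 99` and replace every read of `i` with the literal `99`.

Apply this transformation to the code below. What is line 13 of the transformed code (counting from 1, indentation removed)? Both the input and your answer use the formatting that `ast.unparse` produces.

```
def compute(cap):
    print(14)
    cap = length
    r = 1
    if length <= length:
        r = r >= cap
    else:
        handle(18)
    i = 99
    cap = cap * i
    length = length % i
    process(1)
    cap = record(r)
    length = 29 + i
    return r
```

Transformed code:
def compute(cap):
    print(14)
    cap = length
    r = 1
    if length <= length:
        r = r >= cap
    else:
        handle(18)
    cap = cap * 99
    length = length % 99
    process(1)
    cap = record(r)
    length = 29 + 99
    return r

length = 29 + 99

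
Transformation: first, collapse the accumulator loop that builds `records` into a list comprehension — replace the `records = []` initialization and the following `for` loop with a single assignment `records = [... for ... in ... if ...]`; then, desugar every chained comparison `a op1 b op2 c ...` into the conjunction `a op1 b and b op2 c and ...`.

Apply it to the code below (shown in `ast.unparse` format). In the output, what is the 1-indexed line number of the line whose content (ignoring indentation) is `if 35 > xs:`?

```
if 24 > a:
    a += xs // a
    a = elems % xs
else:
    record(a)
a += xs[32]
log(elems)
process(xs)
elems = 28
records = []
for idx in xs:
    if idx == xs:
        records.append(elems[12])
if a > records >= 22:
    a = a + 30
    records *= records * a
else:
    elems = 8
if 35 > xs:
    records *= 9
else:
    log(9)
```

16

Transformed code:
if 24 > a:
    a += xs // a
    a = elems % xs
else:
    record(a)
a += xs[32]
log(elems)
process(xs)
elems = 28
records = [elems[12] for idx in xs if idx == xs]
if a > records and records >= 22:
    a = a + 30
    records *= records * a
else:
    elems = 8
if 35 > xs:
    records *= 9
else:
    log(9)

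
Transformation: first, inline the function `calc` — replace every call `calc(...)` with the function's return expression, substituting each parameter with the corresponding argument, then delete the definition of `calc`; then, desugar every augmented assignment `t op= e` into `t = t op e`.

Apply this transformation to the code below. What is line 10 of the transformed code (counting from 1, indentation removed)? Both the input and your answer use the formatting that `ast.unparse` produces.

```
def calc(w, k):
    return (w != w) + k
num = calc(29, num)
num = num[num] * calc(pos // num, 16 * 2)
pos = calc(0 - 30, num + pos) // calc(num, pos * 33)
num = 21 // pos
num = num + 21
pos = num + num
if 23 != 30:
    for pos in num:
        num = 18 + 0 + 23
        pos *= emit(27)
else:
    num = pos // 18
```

Transformed code:
num = (29 != 29) + num
num = num[num] * ((pos // num != pos // num) + 16 * 2)
pos = ((0 - 30 != 0 - 30) + (num + pos)) // ((num != num) + pos * 33)
num = 21 // pos
num = num + 21
pos = num + num
if 23 != 30:
    for pos in num:
        num = 18 + 0 + 23
        pos = pos * emit(27)
else:
    num = pos // 18

pos = pos * emit(27)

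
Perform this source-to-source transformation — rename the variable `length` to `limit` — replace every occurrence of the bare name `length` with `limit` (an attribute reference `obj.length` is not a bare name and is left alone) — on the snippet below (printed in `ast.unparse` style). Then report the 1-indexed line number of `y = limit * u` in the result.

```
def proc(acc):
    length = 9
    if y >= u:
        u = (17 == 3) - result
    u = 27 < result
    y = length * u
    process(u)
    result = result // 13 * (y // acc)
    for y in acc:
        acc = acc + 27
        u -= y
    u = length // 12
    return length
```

6

Transformed code:
def proc(acc):
    limit = 9
    if y >= u:
        u = (17 == 3) - result
    u = 27 < result
    y = limit * u
    process(u)
    result = result // 13 * (y // acc)
    for y in acc:
        acc = acc + 27
        u -= y
    u = limit // 12
    return limit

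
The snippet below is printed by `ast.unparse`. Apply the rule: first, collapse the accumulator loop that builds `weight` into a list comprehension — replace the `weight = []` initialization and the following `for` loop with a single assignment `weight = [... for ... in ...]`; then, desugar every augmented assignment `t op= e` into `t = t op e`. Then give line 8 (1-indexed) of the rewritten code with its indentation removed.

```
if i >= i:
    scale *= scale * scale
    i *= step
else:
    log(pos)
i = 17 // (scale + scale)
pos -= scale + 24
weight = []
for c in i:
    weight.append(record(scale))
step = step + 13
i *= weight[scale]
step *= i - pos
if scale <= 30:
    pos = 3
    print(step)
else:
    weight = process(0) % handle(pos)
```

Transformed code:
if i >= i:
    scale = scale * (scale * scale)
    i = i * step
else:
    log(pos)
i = 17 // (scale + scale)
pos = pos - (scale + 24)
weight = [record(scale) for c in i]
step = step + 13
i = i * weight[scale]
step = step * (i - pos)
if scale <= 30:
    pos = 3
    print(step)
else:
    weight = process(0) % handle(pos)

weight = [record(scale) for c in i]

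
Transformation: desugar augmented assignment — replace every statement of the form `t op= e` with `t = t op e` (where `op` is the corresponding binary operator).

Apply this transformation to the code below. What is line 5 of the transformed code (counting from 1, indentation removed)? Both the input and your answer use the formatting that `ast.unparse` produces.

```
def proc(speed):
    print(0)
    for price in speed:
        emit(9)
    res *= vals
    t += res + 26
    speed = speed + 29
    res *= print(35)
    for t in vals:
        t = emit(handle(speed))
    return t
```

res = res * vals

Transformed code:
def proc(speed):
    print(0)
    for price in speed:
        emit(9)
    res = res * vals
    t = t + (res + 26)
    speed = speed + 29
    res = res * print(35)
    for t in vals:
        t = emit(handle(speed))
    return t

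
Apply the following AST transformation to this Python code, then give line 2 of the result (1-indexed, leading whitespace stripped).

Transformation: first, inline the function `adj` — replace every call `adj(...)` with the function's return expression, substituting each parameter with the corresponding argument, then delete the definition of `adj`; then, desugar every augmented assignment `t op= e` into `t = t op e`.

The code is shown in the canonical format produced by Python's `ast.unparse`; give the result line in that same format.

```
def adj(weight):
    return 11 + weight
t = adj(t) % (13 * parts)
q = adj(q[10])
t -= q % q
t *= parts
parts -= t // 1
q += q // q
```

Transformed code:
t = (11 + t) % (13 * parts)
q = 11 + q[10]
t = t - q % q
t = t * parts
parts = parts - t // 1
q = q + q // q

q = 11 + q[10]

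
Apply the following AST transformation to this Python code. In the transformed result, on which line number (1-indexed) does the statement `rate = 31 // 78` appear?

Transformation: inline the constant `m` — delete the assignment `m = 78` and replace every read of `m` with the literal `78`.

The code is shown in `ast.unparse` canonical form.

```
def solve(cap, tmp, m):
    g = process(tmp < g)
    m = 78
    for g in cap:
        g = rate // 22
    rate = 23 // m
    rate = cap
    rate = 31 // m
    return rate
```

7

Transformed code:
def solve(cap, tmp, m):
    g = process(tmp < g)
    for g in cap:
        g = rate // 22
    rate = 23 // 78
    rate = cap
    rate = 31 // 78
    return rate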